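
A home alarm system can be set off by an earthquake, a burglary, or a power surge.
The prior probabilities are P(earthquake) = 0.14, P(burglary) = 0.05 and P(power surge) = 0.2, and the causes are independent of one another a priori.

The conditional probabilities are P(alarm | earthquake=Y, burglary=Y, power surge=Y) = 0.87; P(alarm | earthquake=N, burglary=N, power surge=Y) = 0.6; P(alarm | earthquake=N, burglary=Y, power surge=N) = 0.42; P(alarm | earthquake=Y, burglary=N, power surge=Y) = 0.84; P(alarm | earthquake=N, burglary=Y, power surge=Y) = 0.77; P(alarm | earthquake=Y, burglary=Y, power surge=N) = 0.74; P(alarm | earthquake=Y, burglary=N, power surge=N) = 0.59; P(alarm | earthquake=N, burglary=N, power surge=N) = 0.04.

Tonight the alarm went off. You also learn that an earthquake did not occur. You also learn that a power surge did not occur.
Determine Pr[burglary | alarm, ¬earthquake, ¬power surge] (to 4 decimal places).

P(alarm | ¬earthquake, ¬power surge) = 0.04·0.95 + 0.42·0.05 = 0.038000 + 0.021000 = 0.059000
The burglary-present share is 0.42·0.05 = 0.021000.
P(burglary | alarm, ¬earthquake, ¬power surge) = 0.021000 / 0.059000 ≈ 0.3559

Pr[burglary | alarm, ¬earthquake, ¬power surge] ≈ 0.3559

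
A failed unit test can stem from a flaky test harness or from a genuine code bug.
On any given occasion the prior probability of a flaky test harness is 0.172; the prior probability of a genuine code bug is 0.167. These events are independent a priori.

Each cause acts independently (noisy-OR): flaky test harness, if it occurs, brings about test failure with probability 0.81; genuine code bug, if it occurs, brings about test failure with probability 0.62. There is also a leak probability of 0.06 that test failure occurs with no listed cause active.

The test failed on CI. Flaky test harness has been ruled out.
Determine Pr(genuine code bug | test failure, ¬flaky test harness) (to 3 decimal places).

Pr(genuine code bug | test failure, ¬flaky test harness) ≈ 0.682

Under noisy-OR, P(test failure | causes) = 1 − (1−0.06)·∏(1−qᵢ) over the active causes.
P(test failure | ¬flaky test harness) = 0.06×0.833 + 0.6428×0.167 = 0.049980 + 0.107348 = 0.157328
Of this, 0.107348 comes from 0.6428×0.167 (the genuine code bug=true cases).
P(genuine code bug | test failure, ¬flaky test harness) = 0.107348 / 0.157328 ≈ 0.682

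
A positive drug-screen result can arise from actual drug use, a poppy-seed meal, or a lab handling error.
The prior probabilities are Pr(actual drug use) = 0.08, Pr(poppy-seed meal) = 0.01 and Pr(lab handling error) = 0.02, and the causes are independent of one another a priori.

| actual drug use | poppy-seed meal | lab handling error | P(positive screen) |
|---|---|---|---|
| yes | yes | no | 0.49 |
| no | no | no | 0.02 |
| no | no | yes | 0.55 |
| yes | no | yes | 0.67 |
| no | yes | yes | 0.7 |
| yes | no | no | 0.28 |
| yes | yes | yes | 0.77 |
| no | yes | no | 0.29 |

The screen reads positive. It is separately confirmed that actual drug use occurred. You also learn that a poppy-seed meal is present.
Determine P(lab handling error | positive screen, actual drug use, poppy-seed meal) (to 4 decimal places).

P(lab handling error | positive screen, actual drug use, poppy-seed meal) ≈ 0.0311

For the numerator, keep only lab handling error=true terms: 0.77*0.02 = 0.015400
The normalizing constant is 0.49*0.98 + 0.77*0.02 = 0.495600
P(lab handling error | positive screen, actual drug use, poppy-seed meal) = 0.015400/0.495600 ≈ 0.0311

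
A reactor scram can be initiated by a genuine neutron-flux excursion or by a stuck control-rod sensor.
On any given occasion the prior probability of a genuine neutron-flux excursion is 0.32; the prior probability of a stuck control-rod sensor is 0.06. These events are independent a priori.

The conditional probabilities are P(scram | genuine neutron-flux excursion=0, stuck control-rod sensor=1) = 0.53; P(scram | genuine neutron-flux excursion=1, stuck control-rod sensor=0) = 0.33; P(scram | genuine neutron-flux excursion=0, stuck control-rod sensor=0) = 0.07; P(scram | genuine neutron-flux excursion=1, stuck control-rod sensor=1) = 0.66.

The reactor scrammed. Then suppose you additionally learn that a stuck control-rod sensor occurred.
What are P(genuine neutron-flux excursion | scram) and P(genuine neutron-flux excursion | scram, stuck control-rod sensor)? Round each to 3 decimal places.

P(genuine neutron-flux excursion | scram) ≈ 0.628; P(genuine neutron-flux excursion | scram, stuck control-rod sensor) ≈ 0.369

P(scram) = 0.07*0.68*0.94 + 0.53*0.68*0.06 + 0.33*0.32*0.94 + 0.66*0.32*0.06 = 0.044744 + 0.021624 + 0.099264 + 0.012672 = 0.178304
Of this, 0.111936 comes from 0.099264 + 0.012672 (the genuine neutron-flux excursion=true cases).
P(genuine neutron-flux excursion | scram) = 0.111936 / 0.178304 ≈ 0.628

Now also conditioning on stuck control-rod sensor=true:
Enumerate both values of genuine neutron-flux excursion and weight by the priors:
  P(scram | stuck control-rod sensor) = 0.53*0.68 + 0.66*0.32
        = 0.360400 + 0.211200 = 0.571600
Keeping only the genuine neutron-flux excursion-present terms gives 0.211200, so
  P(genuine neutron-flux excursion | scram, stuck control-rod sensor) = 0.211200 / 0.571600 ≈ 0.369
This is intercausal reasoning (explaining away): once stuck control-rod sensor accounts for the scram, genuine neutron-flux excursion becomes less likely.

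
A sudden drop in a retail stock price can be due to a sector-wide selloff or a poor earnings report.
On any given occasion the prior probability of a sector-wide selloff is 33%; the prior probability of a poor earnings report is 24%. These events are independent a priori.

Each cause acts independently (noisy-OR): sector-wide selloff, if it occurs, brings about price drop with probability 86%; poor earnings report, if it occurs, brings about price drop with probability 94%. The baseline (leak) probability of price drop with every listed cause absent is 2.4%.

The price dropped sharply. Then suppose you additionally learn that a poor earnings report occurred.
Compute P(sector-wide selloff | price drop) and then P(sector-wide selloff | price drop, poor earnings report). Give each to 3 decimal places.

P(sector-wide selloff | price drop) ≈ 0.643; P(sector-wide selloff | price drop, poor earnings report) ≈ 0.342

Under noisy-OR, P(price drop | causes) = 1 − (1−0.024)·∏(1−qᵢ) over the active causes.
By total probability over the 4 (sector-wide selloff, poor earnings report) configurations:
  P(price drop) = 0.024·0.67·0.76 + 0.94144·0.67·0.24 + 0.86336·0.33·0.76 + 0.991802·0.33·0.24
        = 0.012221 + 0.151384 + 0.216531 + 0.078551 = 0.458687
Keeping only the sector-wide selloff-present terms gives 0.295082, so
  P(sector-wide selloff | price drop) = 0.295082 / 0.458687 ≈ 0.643

Now condition on the additional information:
Enumerate both values of sector-wide selloff and weight by the priors:
  P(price drop | poor earnings report) = 0.94144·0.67 + 0.991802·0.33
        = 0.630765 + 0.327295 = 0.958060
The terms with sector-wide selloff present sum to 0.327295, so
  P(sector-wide selloff | price drop, poor earnings report) = 0.327295 / 0.958060 ≈ 0.342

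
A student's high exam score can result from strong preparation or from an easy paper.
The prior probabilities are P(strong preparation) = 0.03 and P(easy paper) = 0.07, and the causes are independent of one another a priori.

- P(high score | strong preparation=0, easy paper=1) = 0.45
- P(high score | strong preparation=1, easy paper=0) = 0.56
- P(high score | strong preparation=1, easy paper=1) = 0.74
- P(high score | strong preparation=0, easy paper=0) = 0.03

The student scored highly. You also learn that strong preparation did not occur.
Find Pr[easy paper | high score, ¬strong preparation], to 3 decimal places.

Numerator (weight on configurations with easy paper): 0.45*0.07 = 0.031500
Normalizer over all consistent configurations: 0.03*0.93 + 0.45*0.07 = 0.059400
Posterior = 0.031500 / 0.059400 ≈ 0.530

Pr[easy paper | high score, ¬strong preparation] ≈ 0.530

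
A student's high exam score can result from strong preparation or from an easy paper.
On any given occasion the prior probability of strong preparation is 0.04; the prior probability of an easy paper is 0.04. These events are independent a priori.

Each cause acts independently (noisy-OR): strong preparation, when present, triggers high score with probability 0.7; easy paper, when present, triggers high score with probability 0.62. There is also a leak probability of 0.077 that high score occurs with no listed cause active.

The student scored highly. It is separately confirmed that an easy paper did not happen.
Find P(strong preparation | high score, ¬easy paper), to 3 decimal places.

Under noisy-OR, P(high score | causes) = 1 − (1−0.077)·∏(1−qᵢ) over the active causes.
P(high score | ¬easy paper) = 0.077×0.96 + 0.7231×0.04 = 0.073920 + 0.028924 = 0.102844
The strong preparation-present share is 0.7231×0.04 = 0.028924.
P(strong preparation | high score, ¬easy paper) = 0.028924 / 0.102844 ≈ 0.281

P(strong preparation | high score, ¬easy paper) ≈ 0.281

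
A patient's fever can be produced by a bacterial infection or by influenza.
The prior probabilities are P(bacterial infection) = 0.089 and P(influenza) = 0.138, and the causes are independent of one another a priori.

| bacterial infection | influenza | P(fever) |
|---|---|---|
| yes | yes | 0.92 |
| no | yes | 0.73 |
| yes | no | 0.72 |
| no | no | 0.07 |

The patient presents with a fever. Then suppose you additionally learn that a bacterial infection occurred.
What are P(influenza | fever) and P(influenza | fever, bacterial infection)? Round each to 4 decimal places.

Enumerate the 4 (bacterial infection, influenza) configurations and weight by the priors:
  P(fever) = 0.07×0.911×0.862 + 0.73×0.911×0.138 + 0.72×0.089×0.862 + 0.92×0.089×0.138
        = 0.054970 + 0.091774 + 0.055237 + 0.011299 = 0.213280
Configurations with influenza contribute 0.103073, so
  P(influenza | fever) = 0.103073 / 0.213280 ≈ 0.4833

With the extra evidence:
Sum P(fever|·) weighted by the priors over both values of influenza:
  P(fever | bacterial infection) = 0.72·0.862 + 0.92·0.138
        = 0.620640 + 0.126960 = 0.747600
Keeping only the influenza-present terms gives 0.126960, so
  P(influenza | fever, bacterial infection) = 0.126960 / 0.747600 ≈ 0.1698
This is intercausal reasoning (explaining away): once bacterial infection accounts for the fever, influenza becomes less likely.

P(influenza | fever) ≈ 0.4833; P(influenza | fever, bacterial infection) ≈ 0.1698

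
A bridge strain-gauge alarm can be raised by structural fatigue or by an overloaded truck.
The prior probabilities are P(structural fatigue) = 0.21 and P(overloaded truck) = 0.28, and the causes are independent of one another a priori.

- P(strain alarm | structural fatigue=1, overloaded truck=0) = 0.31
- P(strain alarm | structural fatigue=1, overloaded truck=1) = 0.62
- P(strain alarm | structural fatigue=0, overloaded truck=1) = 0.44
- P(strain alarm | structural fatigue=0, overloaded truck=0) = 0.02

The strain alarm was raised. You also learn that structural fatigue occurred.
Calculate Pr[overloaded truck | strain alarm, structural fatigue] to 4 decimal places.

P(strain alarm | structural fatigue) = 0.31*0.72 + 0.62*0.28 = 0.223200 + 0.173600 = 0.396800
Restricting to configurations with overloaded truck present: 0.62*0.28 = 0.173600.
So P(overloaded truck | strain alarm, structural fatigue) = 0.173600/0.396800 ≈ 0.4375.

Pr[overloaded truck | strain alarm, structural fatigue] ≈ 0.4375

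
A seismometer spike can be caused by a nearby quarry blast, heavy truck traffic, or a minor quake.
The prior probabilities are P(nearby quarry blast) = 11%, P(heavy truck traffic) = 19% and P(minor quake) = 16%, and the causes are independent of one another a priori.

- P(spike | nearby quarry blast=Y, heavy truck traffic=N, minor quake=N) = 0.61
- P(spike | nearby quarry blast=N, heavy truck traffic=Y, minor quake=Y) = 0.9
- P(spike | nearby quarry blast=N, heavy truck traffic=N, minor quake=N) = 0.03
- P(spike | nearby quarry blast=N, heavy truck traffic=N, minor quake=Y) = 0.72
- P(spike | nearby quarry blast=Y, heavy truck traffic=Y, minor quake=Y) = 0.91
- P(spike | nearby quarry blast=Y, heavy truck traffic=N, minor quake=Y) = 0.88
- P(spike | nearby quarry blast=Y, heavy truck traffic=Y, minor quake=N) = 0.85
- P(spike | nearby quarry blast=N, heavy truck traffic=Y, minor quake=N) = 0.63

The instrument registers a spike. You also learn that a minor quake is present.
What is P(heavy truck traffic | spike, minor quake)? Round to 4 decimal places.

P(heavy truck traffic | spike, minor quake) ≈ 0.2227

P(spike | minor quake) = 0.72*0.89*0.81 + 0.9*0.89*0.19 + 0.88*0.11*0.81 + 0.91*0.11*0.19 = 0.519048 + 0.152190 + 0.078408 + 0.019019 = 0.768665
Restricting to configurations with heavy truck traffic present: 0.152190 + 0.019019 = 0.171209.
So P(heavy truck traffic | spike, minor quake) = 0.171209/0.768665 ≈ 0.2227.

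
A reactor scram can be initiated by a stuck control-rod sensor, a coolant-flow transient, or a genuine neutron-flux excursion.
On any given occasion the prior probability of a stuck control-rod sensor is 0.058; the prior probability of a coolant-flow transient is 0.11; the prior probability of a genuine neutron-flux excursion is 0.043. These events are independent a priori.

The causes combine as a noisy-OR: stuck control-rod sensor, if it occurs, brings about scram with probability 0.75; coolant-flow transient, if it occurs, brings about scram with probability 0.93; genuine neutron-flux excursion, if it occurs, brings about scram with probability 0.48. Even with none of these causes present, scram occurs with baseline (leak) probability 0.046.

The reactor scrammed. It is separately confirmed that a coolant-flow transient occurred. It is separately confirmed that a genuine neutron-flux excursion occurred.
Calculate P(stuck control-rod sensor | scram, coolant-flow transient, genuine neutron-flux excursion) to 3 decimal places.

P(stuck control-rod sensor | scram, coolant-flow transient, genuine neutron-flux excursion) ≈ 0.059

Under noisy-OR, P(scram | causes) = 1 − (1−0.046)·∏(1−qᵢ) over the active causes.
Enumerate both values of stuck control-rod sensor and weight by the priors:
  P(scram | coolant-flow transient, genuine neutron-flux excursion) = 0.965274·0.942 + 0.991319·0.058
        = 0.909288 + 0.057497 = 0.966785
The terms with stuck control-rod sensor present sum to 0.057497, so
  P(stuck control-rod sensor | scram, coolant-flow transient, genuine neutron-flux excursion) = 0.057497 / 0.966785 ≈ 0.059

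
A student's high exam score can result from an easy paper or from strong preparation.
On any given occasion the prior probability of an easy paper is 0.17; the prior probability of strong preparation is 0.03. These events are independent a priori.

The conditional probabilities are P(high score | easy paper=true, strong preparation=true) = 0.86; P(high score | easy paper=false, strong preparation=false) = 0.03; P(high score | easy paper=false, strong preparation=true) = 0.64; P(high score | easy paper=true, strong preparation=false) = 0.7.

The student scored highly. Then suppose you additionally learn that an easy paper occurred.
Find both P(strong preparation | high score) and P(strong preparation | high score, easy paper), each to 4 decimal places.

P(high score) = 0.03*0.83*0.97 + 0.64*0.83*0.03 + 0.7*0.17*0.97 + 0.86*0.17*0.03 = 0.024153 + 0.015936 + 0.115430 + 0.004386 = 0.159905
The strong preparation-present share is 0.015936 + 0.004386 = 0.020322.
Hence the posterior is 0.020322/0.159905 ≈ 0.1271.

Now condition on the additional information:
Weight on strong preparation=true, given the evidence: 0.86*0.03 = 0.025800
Normalizer over all consistent configurations: 0.7*0.97 + 0.86*0.03 = 0.704800
Posterior = 0.025800 / 0.704800 ≈ 0.0366

P(strong preparation | high score) ≈ 0.1271; P(strong preparation | high score, easy paper) ≈ 0.0366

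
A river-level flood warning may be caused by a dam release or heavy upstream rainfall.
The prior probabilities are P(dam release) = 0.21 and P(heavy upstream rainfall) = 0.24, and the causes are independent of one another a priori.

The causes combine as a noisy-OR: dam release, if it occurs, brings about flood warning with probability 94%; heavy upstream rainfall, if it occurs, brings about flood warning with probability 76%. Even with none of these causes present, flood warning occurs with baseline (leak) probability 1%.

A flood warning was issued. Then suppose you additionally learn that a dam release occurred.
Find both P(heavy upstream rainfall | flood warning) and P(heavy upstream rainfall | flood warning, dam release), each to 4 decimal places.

Under noisy-OR, P(flood warning | causes) = 1 − (1−0.01)·∏(1−qᵢ) over the active causes.
For the numerator, keep only heavy upstream rainfall=true terms: 0.144551 + 0.049681 = 0.194232
The normalizing constant is 0.01×0.79×0.76 + 0.7624×0.79×0.24 + 0.9406×0.21×0.76 + 0.985744×0.21×0.24 = 0.350356
P(heavy upstream rainfall | flood warning) = 0.194232/0.350356 ≈ 0.5544

Now condition on the additional information:
By total probability over both values of heavy upstream rainfall:
  P(flood warning | dam release) = 0.9406·0.76 + 0.985744·0.24
        = 0.714856 + 0.236579 = 0.951435
Keeping only the heavy upstream rainfall-present terms gives 0.236579, so
  P(heavy upstream rainfall | flood warning, dam release) = 0.236579 / 0.951435 ≈ 0.2487

P(heavy upstream rainfall | flood warning) ≈ 0.5544; P(heavy upstream rainfall | flood warning, dam release) ≈ 0.2487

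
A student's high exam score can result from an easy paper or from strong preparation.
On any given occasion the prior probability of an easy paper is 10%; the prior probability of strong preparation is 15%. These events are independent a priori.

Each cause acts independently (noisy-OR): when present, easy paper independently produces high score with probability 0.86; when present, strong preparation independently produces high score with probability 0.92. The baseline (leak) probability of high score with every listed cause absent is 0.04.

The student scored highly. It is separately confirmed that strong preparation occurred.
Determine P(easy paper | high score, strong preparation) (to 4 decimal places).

Under noisy-OR, P(high score | causes) = 1 − (1−0.04)·∏(1−qᵢ) over the active causes.
Sum P(high score|·) weighted by the priors over both values of easy paper:
  P(high score | strong preparation) = 0.9232×0.9 + 0.989248×0.1
        = 0.830880 + 0.098925 = 0.929805
The terms with easy paper present sum to 0.098925, so
  P(easy paper | high score, strong preparation) = 0.098925 / 0.929805 ≈ 0.1064

P(easy paper | high score, strong preparation) ≈ 0.1064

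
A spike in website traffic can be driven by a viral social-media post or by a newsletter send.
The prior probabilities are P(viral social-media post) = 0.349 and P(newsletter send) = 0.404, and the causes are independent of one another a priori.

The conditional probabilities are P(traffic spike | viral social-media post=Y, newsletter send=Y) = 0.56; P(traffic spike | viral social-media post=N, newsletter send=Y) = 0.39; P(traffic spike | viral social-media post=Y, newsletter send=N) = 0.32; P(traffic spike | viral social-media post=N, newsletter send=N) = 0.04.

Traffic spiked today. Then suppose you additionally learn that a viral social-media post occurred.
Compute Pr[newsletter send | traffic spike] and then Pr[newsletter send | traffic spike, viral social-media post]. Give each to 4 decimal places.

Enumerate the 4 (viral social-media post, newsletter send) configurations and weight by the priors:
  P(traffic spike) = 0.04*0.651*0.596 + 0.39*0.651*0.404 + 0.32*0.349*0.596 + 0.56*0.349*0.404
        = 0.015520 + 0.102572 + 0.066561 + 0.078958 = 0.263611
Keeping only the newsletter send-present terms gives 0.181530, so
  P(newsletter send | traffic spike) = 0.181530 / 0.263611 ≈ 0.6886

Now also conditioning on viral social-media post=true:
P(traffic spike | viral social-media post) = 0.32·0.596 + 0.56·0.404 = 0.190720 + 0.226240 = 0.416960
Restricting to configurations with newsletter send present: 0.56·0.404 = 0.226240.
P(newsletter send | traffic spike, viral social-media post) = 0.226240 / 0.416960 ≈ 0.5426
This is intercausal reasoning (explaining away): once viral social-media post accounts for the traffic spike, newsletter send becomes less likely.

Pr[newsletter send | traffic spike] ≈ 0.6886; Pr[newsletter send | traffic spike, viral social-media post] ≈ 0.5426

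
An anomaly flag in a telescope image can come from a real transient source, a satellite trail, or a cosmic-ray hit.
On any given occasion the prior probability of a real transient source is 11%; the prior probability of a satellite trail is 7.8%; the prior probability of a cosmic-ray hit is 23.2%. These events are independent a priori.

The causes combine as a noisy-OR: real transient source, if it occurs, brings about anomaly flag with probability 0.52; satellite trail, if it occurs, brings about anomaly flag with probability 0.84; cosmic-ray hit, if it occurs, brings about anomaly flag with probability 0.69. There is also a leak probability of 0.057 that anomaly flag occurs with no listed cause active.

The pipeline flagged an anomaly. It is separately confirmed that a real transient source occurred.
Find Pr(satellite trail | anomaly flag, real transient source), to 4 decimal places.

Under noisy-OR, P(anomaly flag | causes) = 1 − (1−0.057)·∏(1−qᵢ) over the active causes.
P(anomaly flag | real transient source) = 0.54736×0.922×0.768 + 0.859682×0.922×0.232 + 0.927578×0.078×0.768 + 0.977549×0.078×0.232 = 0.387583 + 0.183889 + 0.055566 + 0.017690 = 0.644728
Restricting to configurations with satellite trail present: 0.055566 + 0.017690 = 0.073256.
P(satellite trail | anomaly flag, real transient source) = 0.073256 / 0.644728 ≈ 0.1136

Pr(satellite trail | anomaly flag, real transient source) ≈ 0.1136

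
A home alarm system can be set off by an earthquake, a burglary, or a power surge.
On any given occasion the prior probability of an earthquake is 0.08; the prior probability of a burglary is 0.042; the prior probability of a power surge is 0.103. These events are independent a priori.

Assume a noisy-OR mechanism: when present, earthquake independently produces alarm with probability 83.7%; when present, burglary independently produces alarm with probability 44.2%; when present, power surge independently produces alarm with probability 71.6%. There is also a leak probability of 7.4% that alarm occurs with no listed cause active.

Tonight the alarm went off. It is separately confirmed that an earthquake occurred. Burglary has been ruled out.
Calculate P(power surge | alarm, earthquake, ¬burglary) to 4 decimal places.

Under noisy-OR, P(alarm | causes) = 1 − (1−0.074)·∏(1−qᵢ) over the active causes.
P(alarm | earthquake, ¬burglary) = 0.849062×0.897 + 0.957134×0.103 = 0.761609 + 0.098585 = 0.860194
The power surge-present share is 0.957134×0.103 = 0.098585.
Hence the posterior is 0.098585/0.860194 ≈ 0.1146.

P(power surge | alarm, earthquake, ¬burglary) ≈ 0.1146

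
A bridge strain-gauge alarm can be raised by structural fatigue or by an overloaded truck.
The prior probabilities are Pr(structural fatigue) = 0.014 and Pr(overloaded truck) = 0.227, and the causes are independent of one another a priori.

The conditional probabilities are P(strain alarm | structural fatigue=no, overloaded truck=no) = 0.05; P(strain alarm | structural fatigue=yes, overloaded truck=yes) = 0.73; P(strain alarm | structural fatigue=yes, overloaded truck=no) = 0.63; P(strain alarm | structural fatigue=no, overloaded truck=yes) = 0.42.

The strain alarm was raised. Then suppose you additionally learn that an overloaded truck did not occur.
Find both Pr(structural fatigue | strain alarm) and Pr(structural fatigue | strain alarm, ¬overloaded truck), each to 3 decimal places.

Pr(structural fatigue | strain alarm) ≈ 0.065; Pr(structural fatigue | strain alarm, ¬overloaded truck) ≈ 0.152

Weight on structural fatigue=true, given the evidence: 0.006818 + 0.002320 = 0.009138
Normalizer over all consistent configurations: 0.05×0.986×0.773 + 0.42×0.986×0.227 + 0.63×0.014×0.773 + 0.73×0.014×0.227 = 0.141252
Posterior = 0.009138 / 0.141252 ≈ 0.065

Now also conditioning on overloaded truck≠true:
Enumerate both values of structural fatigue and weight by the priors:
  P(strain alarm | ¬overloaded truck) = 0.05·0.986 + 0.63·0.014
        = 0.049300 + 0.008820 = 0.058120
Configurations with structural fatigue contribute 0.008820, so
  P(structural fatigue | strain alarm, ¬overloaded truck) = 0.008820 / 0.058120 ≈ 0.152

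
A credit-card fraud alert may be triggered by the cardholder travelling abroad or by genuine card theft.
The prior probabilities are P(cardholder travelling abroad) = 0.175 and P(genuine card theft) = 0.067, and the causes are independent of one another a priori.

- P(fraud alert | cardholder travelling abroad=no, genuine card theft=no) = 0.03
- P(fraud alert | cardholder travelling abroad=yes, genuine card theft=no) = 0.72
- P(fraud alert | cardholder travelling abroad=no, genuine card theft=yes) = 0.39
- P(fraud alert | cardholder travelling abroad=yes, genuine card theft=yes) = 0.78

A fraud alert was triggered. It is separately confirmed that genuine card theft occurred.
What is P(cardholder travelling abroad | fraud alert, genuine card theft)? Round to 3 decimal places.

Enumerate both values of cardholder travelling abroad and weight by the priors:
  P(fraud alert | genuine card theft) = 0.39×0.825 + 0.78×0.175
        = 0.321750 + 0.136500 = 0.458250
The terms with cardholder travelling abroad present sum to 0.136500, so
  P(cardholder travelling abroad | fraud alert, genuine card theft) = 0.136500 / 0.458250 ≈ 0.298

P(cardholder travelling abroad | fraud alert, genuine card theft) ≈ 0.298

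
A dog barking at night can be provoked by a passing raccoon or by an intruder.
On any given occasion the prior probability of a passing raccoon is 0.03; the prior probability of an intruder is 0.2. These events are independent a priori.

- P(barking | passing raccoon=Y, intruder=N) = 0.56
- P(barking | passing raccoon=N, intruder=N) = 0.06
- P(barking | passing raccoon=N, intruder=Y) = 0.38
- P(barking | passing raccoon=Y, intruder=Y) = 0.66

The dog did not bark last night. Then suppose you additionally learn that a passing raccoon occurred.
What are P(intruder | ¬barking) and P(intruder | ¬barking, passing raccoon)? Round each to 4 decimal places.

P(intruder | ¬barking) ≈ 0.1418; P(intruder | ¬barking, passing raccoon) ≈ 0.1619

P(¬barking) = 0.94·0.97·0.8 + 0.62·0.97·0.2 + 0.44·0.03·0.8 + 0.34·0.03·0.2 = 0.729440 + 0.120280 + 0.010560 + 0.002040 = 0.862320
Restricting to configurations with intruder present: 0.120280 + 0.002040 = 0.122320.
So P(intruder | ¬barking) = 0.122320/0.862320 ≈ 0.1418.

Now condition on the additional information:
Numerator (weight on configurations with intruder): 0.34×0.2 = 0.068000
The normalizing constant is 0.44×0.8 + 0.34×0.2 = 0.420000
P(intruder | ¬barking, passing raccoon) = 0.068000/0.420000 ≈ 0.1619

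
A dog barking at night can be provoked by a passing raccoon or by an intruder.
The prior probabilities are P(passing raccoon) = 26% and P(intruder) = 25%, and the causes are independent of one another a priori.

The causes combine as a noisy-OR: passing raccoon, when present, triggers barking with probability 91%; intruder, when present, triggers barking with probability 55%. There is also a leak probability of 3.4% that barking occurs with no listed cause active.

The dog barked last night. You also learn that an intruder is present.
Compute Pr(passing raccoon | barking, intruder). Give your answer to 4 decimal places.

Pr(passing raccoon | barking, intruder) ≈ 0.3739

Under noisy-OR, P(barking | causes) = 1 − (1−0.034)·∏(1−qᵢ) over the active causes.
P(barking | intruder) = 0.5653·0.74 + 0.960877·0.26 = 0.418322 + 0.249828 = 0.668150
Of this, 0.249828 comes from 0.960877·0.26 (the passing raccoon=true cases).
Hence the posterior is 0.249828/0.668150 ≈ 0.3739.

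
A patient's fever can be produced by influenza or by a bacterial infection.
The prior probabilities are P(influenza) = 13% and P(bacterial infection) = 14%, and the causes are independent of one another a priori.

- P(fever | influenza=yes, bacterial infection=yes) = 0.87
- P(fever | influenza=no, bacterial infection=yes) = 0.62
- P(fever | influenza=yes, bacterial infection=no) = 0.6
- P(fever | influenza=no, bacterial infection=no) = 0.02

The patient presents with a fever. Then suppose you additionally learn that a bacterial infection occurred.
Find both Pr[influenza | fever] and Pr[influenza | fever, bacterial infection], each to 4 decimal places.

Pr[influenza | fever] ≈ 0.4782; Pr[influenza | fever, bacterial infection] ≈ 0.1733

P(fever) = 0.02·0.87·0.86 + 0.62·0.87·0.14 + 0.6·0.13·0.86 + 0.87·0.13·0.14 = 0.014964 + 0.075516 + 0.067080 + 0.015834 = 0.173394
Restricting to configurations with influenza present: 0.067080 + 0.015834 = 0.082914.
P(influenza | fever) = 0.082914 / 0.173394 ≈ 0.4782

With the extra evidence:
P(fever | bacterial infection) = 0.62·0.87 + 0.87·0.13 = 0.539400 + 0.113100 = 0.652500
Restricting to configurations with influenza present: 0.87·0.13 = 0.113100.
P(influenza | fever, bacterial infection) = 0.113100 / 0.652500 ≈ 0.1733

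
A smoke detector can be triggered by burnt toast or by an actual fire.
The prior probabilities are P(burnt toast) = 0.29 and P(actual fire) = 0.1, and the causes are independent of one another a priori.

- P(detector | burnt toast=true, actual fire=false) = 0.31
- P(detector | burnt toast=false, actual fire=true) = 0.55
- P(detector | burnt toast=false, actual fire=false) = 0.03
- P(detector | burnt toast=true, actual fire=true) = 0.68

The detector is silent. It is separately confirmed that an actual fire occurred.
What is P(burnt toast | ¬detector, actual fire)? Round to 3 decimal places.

P(burnt toast | ¬detector, actual fire) ≈ 0.225

P(¬detector | actual fire) = 0.45·0.71 + 0.32·0.29 = 0.319500 + 0.092800 = 0.412300
Restricting to configurations with burnt toast present: 0.32·0.29 = 0.092800.
P(burnt toast | ¬detector, actual fire) = 0.092800 / 0.412300 ≈ 0.225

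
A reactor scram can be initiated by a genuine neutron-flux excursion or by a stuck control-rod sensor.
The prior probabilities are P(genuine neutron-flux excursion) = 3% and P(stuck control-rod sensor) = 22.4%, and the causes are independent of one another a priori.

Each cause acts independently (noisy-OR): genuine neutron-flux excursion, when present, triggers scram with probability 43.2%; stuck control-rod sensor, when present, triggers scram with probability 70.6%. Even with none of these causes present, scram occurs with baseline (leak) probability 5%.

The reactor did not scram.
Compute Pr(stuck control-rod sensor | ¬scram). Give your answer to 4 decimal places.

Pr(stuck control-rod sensor | ¬scram) ≈ 0.0782

Under noisy-OR, P(scram | causes) = 1 − (1−0.05)·∏(1−qᵢ) over the active causes.
By total probability over the 4 (genuine neutron-flux excursion, stuck control-rod sensor) configurations:
  P(¬scram) = 0.95*0.97*0.776 + 0.2793*0.97*0.224 + 0.5396*0.03*0.776 + 0.158642*0.03*0.224
        = 0.715084 + 0.060686 + 0.012562 + 0.001066 = 0.789398
Keeping only the stuck control-rod sensor-present terms gives 0.061752, so
  P(stuck control-rod sensor | ¬scram) = 0.061752 / 0.789398 ≈ 0.0782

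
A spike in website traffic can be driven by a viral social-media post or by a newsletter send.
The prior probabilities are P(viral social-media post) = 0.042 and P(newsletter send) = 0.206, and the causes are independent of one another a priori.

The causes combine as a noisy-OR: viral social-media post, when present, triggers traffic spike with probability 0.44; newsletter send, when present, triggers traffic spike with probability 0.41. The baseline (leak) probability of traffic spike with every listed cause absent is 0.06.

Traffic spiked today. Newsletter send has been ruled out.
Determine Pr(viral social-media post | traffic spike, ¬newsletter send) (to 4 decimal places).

Pr(viral social-media post | traffic spike, ¬newsletter send) ≈ 0.2571

Under noisy-OR, P(traffic spike | causes) = 1 − (1−0.06)·∏(1−qᵢ) over the active causes.
P(traffic spike | ¬newsletter send) = 0.06*0.958 + 0.4736*0.042 = 0.057480 + 0.019891 = 0.077371
Of this, 0.019891 comes from 0.4736*0.042 (the viral social-media post=true cases).
So P(viral social-media post | traffic spike, ¬newsletter send) = 0.019891/0.077371 ≈ 0.2571.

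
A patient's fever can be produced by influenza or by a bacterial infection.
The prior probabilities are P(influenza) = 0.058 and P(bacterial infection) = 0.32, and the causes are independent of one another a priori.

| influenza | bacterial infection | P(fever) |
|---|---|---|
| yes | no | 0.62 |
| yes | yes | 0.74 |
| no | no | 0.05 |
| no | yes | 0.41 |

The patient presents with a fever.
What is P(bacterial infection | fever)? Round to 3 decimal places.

P(fever) = 0.05·0.942·0.68 + 0.41·0.942·0.32 + 0.62·0.058·0.68 + 0.74·0.058·0.32 = 0.032028 + 0.123590 + 0.024453 + 0.013734 = 0.193805
Restricting to configurations with bacterial infection present: 0.123590 + 0.013734 = 0.137324.
So P(bacterial infection | fever) = 0.137324/0.193805 ≈ 0.709.

P(bacterial infection | fever) ≈ 0.709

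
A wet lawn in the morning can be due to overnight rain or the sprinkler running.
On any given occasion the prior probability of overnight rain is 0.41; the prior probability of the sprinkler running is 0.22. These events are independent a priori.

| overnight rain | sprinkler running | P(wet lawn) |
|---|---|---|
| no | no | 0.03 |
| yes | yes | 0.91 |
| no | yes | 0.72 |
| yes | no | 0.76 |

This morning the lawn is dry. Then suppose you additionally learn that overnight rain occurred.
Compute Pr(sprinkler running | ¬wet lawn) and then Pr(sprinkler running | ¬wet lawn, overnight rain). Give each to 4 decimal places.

Numerator (weight on configurations with sprinkler running): 0.036344 + 0.008118 = 0.044462
The normalizing constant is 0.97·0.59·0.78 + 0.28·0.59·0.22 + 0.24·0.41·0.78 + 0.09·0.41·0.22 = 0.567608
P(sprinkler running | ¬wet lawn) = 0.044462/0.567608 ≈ 0.0783

Now condition on the additional information:
For the numerator, keep only sprinkler running=true terms: 0.09·0.22 = 0.019800
The normalizing constant is 0.24·0.78 + 0.09·0.22 = 0.207000
P(sprinkler running | ¬wet lawn, overnight rain) = 0.019800/0.207000 ≈ 0.0957

Pr(sprinkler running | ¬wet lawn) ≈ 0.0783; Pr(sprinkler running | ¬wet lawn, overnight rain) ≈ 0.0957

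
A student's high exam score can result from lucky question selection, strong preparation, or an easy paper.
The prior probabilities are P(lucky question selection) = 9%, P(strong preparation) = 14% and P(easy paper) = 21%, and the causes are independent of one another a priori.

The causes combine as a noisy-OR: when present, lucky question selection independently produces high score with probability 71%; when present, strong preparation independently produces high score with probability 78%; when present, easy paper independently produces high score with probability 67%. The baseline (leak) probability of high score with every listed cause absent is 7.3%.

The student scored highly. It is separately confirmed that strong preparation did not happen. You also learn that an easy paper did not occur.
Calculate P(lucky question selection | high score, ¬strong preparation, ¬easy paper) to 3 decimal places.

Under noisy-OR, P(high score | causes) = 1 − (1−0.073)·∏(1−qᵢ) over the active causes.
P(high score | ¬strong preparation, ¬easy paper) = 0.073*0.91 + 0.73117*0.09 = 0.066430 + 0.065805 = 0.132235
Restricting to configurations with lucky question selection present: 0.73117*0.09 = 0.065805.
Hence the posterior is 0.065805/0.132235 ≈ 0.498.

P(lucky question selection | high score, ¬strong preparation, ¬easy paper) ≈ 0.498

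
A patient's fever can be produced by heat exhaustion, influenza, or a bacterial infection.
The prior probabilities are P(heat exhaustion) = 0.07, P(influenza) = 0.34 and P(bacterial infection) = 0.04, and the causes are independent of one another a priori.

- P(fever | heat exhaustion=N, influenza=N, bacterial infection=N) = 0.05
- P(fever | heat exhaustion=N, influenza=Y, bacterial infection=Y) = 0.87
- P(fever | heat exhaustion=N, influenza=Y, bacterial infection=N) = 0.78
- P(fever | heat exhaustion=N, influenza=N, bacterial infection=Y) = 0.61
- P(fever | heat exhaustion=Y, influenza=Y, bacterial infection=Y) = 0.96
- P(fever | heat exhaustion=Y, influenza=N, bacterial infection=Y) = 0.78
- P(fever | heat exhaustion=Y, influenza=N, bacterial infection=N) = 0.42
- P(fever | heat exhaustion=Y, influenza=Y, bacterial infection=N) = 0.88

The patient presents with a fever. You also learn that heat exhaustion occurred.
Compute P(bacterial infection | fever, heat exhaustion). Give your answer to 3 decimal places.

P(bacterial infection | fever, heat exhaustion) ≈ 0.057

For the numerator, keep only bacterial infection=true terms: 0.020592 + 0.013056 = 0.033648
The normalizing constant is 0.42×0.66×0.96 + 0.78×0.66×0.04 + 0.88×0.34×0.96 + 0.96×0.34×0.04 = 0.586992
P(bacterial infection | fever, heat exhaustion) = 0.033648/0.586992 ≈ 0.057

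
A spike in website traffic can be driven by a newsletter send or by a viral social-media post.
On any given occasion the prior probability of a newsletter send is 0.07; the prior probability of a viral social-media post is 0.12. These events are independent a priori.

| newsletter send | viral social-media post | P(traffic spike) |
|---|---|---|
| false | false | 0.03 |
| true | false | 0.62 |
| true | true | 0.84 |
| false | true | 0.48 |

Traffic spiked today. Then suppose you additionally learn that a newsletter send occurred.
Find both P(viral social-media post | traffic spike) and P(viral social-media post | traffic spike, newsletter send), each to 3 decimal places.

P(traffic spike) = 0.03·0.93·0.88 + 0.48·0.93·0.12 + 0.62·0.07·0.88 + 0.84·0.07·0.12 = 0.024552 + 0.053568 + 0.038192 + 0.007056 = 0.123368
Of this, 0.060624 comes from 0.053568 + 0.007056 (the viral social-media post=true cases).
P(viral social-media post | traffic spike) = 0.060624 / 0.123368 ≈ 0.491

With the extra evidence:
Sum P(traffic spike|·) weighted by the priors over both values of viral social-media post:
  P(traffic spike | newsletter send) = 0.62×0.88 + 0.84×0.12
        = 0.545600 + 0.100800 = 0.646400
The terms with viral social-media post present sum to 0.100800, so
  P(viral social-media post | traffic spike, newsletter send) = 0.100800 / 0.646400 ≈ 0.156

P(viral social-media post | traffic spike) ≈ 0.491; P(viral social-media post | traffic spike, newsletter send) ≈ 0.156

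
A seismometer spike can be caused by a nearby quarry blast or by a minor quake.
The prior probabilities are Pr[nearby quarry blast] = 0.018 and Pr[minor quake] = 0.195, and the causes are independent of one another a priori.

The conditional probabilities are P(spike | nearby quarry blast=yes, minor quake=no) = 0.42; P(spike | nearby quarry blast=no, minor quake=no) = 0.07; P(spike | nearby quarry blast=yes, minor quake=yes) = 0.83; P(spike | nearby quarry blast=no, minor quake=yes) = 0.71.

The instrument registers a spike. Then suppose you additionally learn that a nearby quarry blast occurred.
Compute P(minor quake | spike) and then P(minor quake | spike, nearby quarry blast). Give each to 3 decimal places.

P(minor quake | spike) ≈ 0.693; P(minor quake | spike, nearby quarry blast) ≈ 0.324

P(spike) = 0.07·0.982·0.805 + 0.71·0.982·0.195 + 0.42·0.018·0.805 + 0.83·0.018·0.195 = 0.055336 + 0.135958 + 0.006086 + 0.002913 = 0.200293
Of this, 0.138871 comes from 0.135958 + 0.002913 (the minor quake=true cases).
Hence the posterior is 0.138871/0.200293 ≈ 0.693.

Now condition on the additional information:
Numerator (weight on configurations with minor quake): 0.83*0.195 = 0.161850
Normalizer over all consistent configurations: 0.42*0.805 + 0.83*0.195 = 0.499950
P(minor quake | spike, nearby quarry blast) = 0.161850/0.499950 ≈ 0.324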